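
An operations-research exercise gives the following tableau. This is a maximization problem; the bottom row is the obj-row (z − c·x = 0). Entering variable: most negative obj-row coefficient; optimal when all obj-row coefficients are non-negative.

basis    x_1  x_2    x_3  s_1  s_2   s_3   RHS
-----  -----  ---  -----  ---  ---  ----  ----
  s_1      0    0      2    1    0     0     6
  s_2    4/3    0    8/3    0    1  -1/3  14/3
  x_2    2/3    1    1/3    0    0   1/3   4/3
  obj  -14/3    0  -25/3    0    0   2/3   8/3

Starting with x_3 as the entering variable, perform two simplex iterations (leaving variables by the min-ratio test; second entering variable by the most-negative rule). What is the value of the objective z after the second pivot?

18

Ratio test on column x_3 — row 1: 6/2 = 3; row 2: (14/3)/(8/3) = 7/4; row 3: (4/3)/(1/3) = 4. Minimum is 7/4 at row 2 (s_2 leaves); pivot element 8/3.
Pivot on row 2; the obj-row RHS becomes 8/3 − (-25/3)·(7/4) = 69/4.
Next entering variable (most negative obj-row entry -1/2): x_1.
Ratio test on column x_1 — row 1: entry -1 ≤ 0; row 2: (7/4)/(1/2) = 7/2; row 3: (3/4)/(1/2) = 3/2. Minimum is 3/2 at row 3 (x_2 leaves); pivot element 1/2.
After the second pivot the obj-row RHS is 69/4 − (-1/2)·(3/2) = 18.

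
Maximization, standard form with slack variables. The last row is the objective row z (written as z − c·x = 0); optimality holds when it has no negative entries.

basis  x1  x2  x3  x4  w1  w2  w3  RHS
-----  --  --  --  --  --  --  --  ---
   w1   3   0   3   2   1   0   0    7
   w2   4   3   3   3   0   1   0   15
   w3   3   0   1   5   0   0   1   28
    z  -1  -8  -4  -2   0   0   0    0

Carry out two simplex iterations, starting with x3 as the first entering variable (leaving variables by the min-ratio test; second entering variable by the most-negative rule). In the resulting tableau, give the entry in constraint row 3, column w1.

-1/3

Ratio test on column x3 — row 1: 7/3 = 7/3; row 2: 15/3 = 5; row 3: 28/1 = 28. Minimum is 7/3 at row 1 (w1 leaves); pivot element 3.
Divide row 1 by 3; eliminate column x3 from the other rows.
Second iteration: most negative z-row entry is -8 in column x2, so x2 enters.
Ratio test on column x2 — row 1: entry 0 ≤ 0; row 2: 8/3 = 8/3; row 3: entry 0 ≤ 0. Minimum is 8/3 at row 2 (w2 leaves); pivot element 3.
Divide row 2 by 3; eliminate column x2 from the other rows.
After both pivots, the entry at constraint row 3, column w1 is -1/3.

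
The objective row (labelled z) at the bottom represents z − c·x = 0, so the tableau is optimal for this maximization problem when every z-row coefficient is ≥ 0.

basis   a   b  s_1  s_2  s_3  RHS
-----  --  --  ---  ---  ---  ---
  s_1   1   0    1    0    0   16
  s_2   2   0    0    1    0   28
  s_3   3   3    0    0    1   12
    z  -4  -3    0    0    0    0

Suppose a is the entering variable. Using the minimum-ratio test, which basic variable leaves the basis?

Column a entries and ratios — s_1: 16/1 = 16; s_2: 28/2 = 14; s_3: 12/3 = 4.
Smallest ratio is 4 in the row of s_3, so s_3 leaves.

s_3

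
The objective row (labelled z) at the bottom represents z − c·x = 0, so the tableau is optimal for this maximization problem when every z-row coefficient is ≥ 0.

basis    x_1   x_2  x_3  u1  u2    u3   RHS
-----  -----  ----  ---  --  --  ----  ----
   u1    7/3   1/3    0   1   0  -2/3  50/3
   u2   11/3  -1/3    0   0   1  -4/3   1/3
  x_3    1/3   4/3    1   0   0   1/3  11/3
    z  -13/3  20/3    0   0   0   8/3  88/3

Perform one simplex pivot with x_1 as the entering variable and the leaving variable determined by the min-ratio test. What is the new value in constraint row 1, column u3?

Ratio test on column x_1 — row 1: (50/3)/(7/3) = 50/7; row 2: (1/3)/(11/3) = 1/11; row 3: (11/3)/(1/3) = 11. Minimum is 1/11 at row 2 (u2 leaves); pivot element 11/3.
Divide row 2 by 11/3; eliminate column x_1 from the other rows.
Row 1 update in column u3: -2/3 − (7/3)·(-4/11) = 2/11.

2/11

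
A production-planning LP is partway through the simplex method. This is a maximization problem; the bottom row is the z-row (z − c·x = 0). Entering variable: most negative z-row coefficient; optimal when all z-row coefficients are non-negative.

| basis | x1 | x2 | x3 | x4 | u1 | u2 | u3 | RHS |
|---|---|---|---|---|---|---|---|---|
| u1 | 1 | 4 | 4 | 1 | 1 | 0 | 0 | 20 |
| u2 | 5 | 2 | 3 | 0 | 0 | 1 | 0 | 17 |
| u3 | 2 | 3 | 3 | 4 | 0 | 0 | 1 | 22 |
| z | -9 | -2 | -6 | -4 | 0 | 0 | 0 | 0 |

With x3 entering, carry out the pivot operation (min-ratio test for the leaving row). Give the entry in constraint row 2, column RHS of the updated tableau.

Ratio test on column x3 — row 1: 20/4 = 5; row 2: 17/3 = 17/3; row 3: 22/3 = 22/3. Minimum is 5 at row 1 (u1 leaves); pivot element 4.
Divide row 1 by 4; eliminate column x3 from the other rows.
Row 2 update in column RHS: 17 − 3·5 = 2.

2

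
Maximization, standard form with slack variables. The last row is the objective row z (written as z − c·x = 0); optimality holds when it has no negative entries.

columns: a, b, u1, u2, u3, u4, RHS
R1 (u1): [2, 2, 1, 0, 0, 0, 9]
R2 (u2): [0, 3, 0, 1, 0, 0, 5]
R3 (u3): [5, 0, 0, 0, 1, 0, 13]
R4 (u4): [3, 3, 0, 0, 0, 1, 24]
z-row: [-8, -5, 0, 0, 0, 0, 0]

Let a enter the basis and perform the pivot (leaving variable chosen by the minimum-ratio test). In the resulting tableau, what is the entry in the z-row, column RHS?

Ratio test on column a — row 1: 9/2 = 9/2; row 2: entry 0 ≤ 0; row 3: 13/5 = 13/5; row 4: 24/3 = 8. Minimum is 13/5 at row 3 (u3 leaves); pivot element 5.
Divide row 3 by 5; eliminate column a from the other rows.
z-row update in column RHS: 0 − (-8)·(13/5) = 104/5.

104/5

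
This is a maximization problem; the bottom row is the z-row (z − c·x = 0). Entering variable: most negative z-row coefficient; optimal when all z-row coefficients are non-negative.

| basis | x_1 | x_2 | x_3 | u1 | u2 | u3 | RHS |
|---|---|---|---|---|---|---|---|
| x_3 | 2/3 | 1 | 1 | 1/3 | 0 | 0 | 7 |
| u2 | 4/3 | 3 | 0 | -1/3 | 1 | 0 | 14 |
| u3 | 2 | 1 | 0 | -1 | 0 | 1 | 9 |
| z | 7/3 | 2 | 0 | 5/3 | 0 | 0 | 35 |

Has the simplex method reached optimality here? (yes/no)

Every z-row coefficient is ≥ 0, so the tableau is optimal.

yes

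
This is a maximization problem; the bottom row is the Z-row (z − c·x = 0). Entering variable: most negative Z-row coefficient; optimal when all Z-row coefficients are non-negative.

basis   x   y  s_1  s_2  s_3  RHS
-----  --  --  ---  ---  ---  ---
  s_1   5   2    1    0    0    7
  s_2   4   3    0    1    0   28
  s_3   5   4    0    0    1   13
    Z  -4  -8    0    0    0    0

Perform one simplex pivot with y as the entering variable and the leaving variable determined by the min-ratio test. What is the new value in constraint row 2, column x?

1/4

Ratio test on column y — row 1: 7/2 = 7/2; row 2: 28/3 = 28/3; row 3: 13/4 = 13/4. Minimum is 13/4 at row 3 (s_3 leaves); pivot element 4.
Divide row 3 by 4; eliminate column y from the other rows.
Row 2 update in column x: 4 − 3·(5/4) = 1/4.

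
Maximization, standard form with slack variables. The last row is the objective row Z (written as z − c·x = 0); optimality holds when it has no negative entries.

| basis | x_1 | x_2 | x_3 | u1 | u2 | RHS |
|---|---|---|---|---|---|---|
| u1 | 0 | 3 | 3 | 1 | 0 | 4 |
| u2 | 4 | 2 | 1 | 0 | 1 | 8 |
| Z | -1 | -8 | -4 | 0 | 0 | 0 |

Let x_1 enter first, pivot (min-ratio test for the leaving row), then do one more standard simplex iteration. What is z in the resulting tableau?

12

Ratio test on column x_1 — row 1: entry 0 ≤ 0; row 2: 8/4 = 2. Minimum is 2 at row 2 (u2 leaves); pivot element 4.
Pivot on row 2; the Z-row RHS becomes 0 − (-1)·2 = 2.
Next entering variable (most negative Z-row entry -15/2): x_2.
Ratio test on column x_2 — row 1: 4/3 = 4/3; row 2: 2/(1/2) = 4. Minimum is 4/3 at row 1 (u1 leaves); pivot element 3.
After the second pivot the Z-row RHS is 2 − (-15/2)·(4/3) = 12.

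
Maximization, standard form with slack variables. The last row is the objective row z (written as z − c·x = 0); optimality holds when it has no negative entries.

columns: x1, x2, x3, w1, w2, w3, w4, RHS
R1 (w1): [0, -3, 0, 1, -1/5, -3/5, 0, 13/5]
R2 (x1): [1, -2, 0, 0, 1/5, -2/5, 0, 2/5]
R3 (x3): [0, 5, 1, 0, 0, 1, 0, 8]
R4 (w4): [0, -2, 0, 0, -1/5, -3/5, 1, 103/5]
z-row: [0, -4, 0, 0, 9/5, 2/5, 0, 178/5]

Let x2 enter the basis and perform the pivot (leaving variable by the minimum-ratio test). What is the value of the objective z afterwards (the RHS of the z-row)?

42

Ratio test on column x2 — row 1: entry -3 ≤ 0; row 2: entry -2 ≤ 0; row 3: 8/5 = 8/5; row 4: entry -2 ≤ 0. Minimum is 8/5 at row 3 (x3 leaves); pivot element 5.
Pivot on row 3; the z-row RHS becomes 178/5 − (-4)·(8/5) = 42.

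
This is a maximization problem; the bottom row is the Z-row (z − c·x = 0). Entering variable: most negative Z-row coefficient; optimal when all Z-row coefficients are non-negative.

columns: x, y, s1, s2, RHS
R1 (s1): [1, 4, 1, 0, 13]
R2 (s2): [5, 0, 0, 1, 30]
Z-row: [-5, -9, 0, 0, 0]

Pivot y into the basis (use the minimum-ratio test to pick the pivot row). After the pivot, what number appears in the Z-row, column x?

-11/4

Ratio test on column y — row 1: 13/4 = 13/4; row 2: entry 0 ≤ 0. Minimum is 13/4 at row 1 (s1 leaves); pivot element 4.
Divide row 1 by 4; eliminate column y from the other rows.
Z-row update in column x: -5 − (-9)·(1/4) = -11/4.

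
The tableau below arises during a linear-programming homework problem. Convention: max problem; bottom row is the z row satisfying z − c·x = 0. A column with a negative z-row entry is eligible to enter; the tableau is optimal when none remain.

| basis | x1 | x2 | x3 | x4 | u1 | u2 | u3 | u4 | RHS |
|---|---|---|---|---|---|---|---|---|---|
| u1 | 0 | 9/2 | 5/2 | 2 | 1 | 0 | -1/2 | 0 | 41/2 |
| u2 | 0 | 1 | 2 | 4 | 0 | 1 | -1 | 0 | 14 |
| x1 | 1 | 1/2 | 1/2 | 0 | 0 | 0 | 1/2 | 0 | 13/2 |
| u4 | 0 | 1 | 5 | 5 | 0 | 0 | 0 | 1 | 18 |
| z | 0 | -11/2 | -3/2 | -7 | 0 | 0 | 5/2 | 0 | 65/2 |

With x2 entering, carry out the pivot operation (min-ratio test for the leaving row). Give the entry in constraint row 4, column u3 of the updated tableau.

Ratio test on column x2 — row 1: (41/2)/(9/2) = 41/9; row 2: 14/1 = 14; row 3: (13/2)/(1/2) = 13; row 4: 18/1 = 18. Minimum is 41/9 at row 1 (u1 leaves); pivot element 9/2.
Divide row 1 by 9/2; eliminate column x2 from the other rows.
Row 4 update in column u3: 0 − 1·(-1/9) = 1/9.

1/9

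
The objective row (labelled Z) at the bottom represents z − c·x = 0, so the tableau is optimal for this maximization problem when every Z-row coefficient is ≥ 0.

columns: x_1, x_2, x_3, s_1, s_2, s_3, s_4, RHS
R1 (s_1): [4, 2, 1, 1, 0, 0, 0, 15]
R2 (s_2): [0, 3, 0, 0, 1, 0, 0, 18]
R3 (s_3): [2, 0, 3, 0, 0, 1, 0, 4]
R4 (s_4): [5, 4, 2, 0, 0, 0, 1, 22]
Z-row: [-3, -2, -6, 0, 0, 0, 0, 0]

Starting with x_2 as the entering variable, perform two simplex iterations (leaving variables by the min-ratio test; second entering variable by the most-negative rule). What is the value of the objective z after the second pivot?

53/3

Ratio test on column x_2 — row 1: 15/2 = 15/2; row 2: 18/3 = 6; row 3: entry 0 ≤ 0; row 4: 22/4 = 11/2. Minimum is 11/2 at row 4 (s_4 leaves); pivot element 4.
Pivot on row 4; the Z-row RHS becomes 0 − (-2)·(11/2) = 11.
Next entering variable (most negative Z-row entry -5): x_3.
Ratio test on column x_3 — row 1: entry 0 ≤ 0; row 2: entry -3/2 ≤ 0; row 3: 4/3 = 4/3; row 4: (11/2)/(1/2) = 11. Minimum is 4/3 at row 3 (s_3 leaves); pivot element 3.
After the second pivot the Z-row RHS is 11 − (-5)·(4/3) = 53/3.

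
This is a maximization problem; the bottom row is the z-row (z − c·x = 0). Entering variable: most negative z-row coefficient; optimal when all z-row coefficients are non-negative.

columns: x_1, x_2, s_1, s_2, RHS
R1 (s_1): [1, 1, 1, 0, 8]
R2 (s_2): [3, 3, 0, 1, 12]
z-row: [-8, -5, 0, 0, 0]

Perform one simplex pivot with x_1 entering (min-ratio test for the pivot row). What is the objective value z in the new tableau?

32

Ratio test on column x_1 — row 1: 8/1 = 8; row 2: 12/3 = 4. Minimum is 4 at row 2 (s_2 leaves); pivot element 3.
Pivot on row 2; the z-row RHS becomes 0 − (-8)·4 = 32.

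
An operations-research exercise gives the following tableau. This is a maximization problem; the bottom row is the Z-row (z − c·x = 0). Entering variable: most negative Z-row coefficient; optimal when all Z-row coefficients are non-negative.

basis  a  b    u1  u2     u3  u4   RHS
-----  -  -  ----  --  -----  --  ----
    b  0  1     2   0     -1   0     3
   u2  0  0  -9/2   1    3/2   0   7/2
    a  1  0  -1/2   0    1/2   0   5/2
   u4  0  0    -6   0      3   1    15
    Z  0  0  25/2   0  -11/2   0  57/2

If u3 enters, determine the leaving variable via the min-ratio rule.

Column u3 entries and ratios — b: -1 ≤ 0, skip; u2: (7/2)/(3/2) = 7/3; a: (5/2)/(1/2) = 5; u4: 15/3 = 5.
Smallest ratio is 7/3 in the row of u2, so u2 leaves.

u2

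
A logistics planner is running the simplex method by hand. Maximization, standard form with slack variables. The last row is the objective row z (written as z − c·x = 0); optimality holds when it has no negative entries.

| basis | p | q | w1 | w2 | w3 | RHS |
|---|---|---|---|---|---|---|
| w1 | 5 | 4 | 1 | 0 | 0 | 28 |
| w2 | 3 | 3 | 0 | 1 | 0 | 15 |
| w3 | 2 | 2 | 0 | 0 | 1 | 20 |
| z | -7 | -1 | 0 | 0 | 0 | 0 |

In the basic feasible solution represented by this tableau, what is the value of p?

0

p is not in the basis, so in the current basic feasible solution p = 0.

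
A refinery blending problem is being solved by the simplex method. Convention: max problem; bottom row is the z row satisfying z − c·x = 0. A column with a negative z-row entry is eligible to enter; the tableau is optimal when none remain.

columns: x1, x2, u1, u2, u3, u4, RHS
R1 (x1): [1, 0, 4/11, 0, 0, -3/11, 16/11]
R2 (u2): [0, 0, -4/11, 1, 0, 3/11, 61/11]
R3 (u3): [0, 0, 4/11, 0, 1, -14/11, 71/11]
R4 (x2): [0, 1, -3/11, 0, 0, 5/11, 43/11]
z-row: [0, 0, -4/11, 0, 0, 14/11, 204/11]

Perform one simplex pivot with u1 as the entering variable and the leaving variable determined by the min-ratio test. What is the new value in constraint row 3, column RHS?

Ratio test on column u1 — row 1: (16/11)/(4/11) = 4; row 2: entry -4/11 ≤ 0; row 3: (71/11)/(4/11) = 71/4; row 4: entry -3/11 ≤ 0. Minimum is 4 at row 1 (x1 leaves); pivot element 4/11.
Divide row 1 by 4/11; eliminate column u1 from the other rows.
Row 3 update in column RHS: 71/11 − (4/11)·4 = 5.

5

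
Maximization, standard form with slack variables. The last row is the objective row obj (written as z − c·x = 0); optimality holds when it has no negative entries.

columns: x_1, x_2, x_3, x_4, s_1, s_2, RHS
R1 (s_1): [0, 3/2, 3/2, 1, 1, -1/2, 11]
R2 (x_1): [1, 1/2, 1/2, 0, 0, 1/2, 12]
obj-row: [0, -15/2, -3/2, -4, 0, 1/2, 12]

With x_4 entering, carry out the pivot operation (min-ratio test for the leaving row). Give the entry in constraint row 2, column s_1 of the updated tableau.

Ratio test on column x_4 — row 1: 11/1 = 11; row 2: entry 0 ≤ 0. Minimum is 11 at row 1 (s_1 leaves); pivot element 1.
Divide row 1 by 1; eliminate column x_4 from the other rows.
Row 2 update in column s_1: 0 − 0·1 = 0.

0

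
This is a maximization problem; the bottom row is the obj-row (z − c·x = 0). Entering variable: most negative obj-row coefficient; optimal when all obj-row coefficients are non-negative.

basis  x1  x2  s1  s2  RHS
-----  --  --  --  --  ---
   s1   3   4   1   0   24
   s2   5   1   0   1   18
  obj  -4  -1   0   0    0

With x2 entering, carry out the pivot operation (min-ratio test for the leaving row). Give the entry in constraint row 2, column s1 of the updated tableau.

Ratio test on column x2 — row 1: 24/4 = 6; row 2: 18/1 = 18. Minimum is 6 at row 1 (s1 leaves); pivot element 4.
Divide row 1 by 4; eliminate column x2 from the other rows.
Row 2 update in column s1: 0 − 1·(1/4) = -1/4.

-1/4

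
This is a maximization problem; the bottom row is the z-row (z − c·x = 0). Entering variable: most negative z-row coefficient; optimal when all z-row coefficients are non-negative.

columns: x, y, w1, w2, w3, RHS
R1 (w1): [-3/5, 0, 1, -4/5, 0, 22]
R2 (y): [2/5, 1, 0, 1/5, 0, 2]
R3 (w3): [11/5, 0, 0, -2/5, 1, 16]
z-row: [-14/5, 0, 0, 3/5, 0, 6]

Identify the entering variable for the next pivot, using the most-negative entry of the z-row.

Negative z-row entries: x: -14/5.
The most negative is -14/5 in column x, so x enters.

x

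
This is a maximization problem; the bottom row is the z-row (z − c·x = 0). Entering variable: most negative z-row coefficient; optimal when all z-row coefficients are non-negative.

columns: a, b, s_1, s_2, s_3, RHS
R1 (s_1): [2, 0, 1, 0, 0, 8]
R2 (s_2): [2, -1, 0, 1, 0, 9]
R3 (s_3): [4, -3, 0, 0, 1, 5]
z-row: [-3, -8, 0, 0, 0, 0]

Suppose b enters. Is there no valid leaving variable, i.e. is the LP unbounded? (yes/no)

Every constraint-row entry in column b is ≤ 0, so increasing b is unbounded.

yes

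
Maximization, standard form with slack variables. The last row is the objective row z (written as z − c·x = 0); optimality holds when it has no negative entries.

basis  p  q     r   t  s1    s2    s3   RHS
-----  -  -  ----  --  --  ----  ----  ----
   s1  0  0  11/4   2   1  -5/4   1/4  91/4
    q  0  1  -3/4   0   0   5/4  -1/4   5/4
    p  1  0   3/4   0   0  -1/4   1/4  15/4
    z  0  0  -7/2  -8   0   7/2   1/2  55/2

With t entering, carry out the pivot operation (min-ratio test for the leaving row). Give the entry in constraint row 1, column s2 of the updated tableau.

Ratio test on column t — row 1: (91/4)/2 = 91/8; row 2: entry 0 ≤ 0; row 3: entry 0 ≤ 0. Minimum is 91/8 at row 1 (s1 leaves); pivot element 2.
Divide row 1 by 2; eliminate column t from the other rows.
In the new row 1, the s2 entry is the old entry divided by the pivot: (-5/4)/2 = -5/8.

-5/8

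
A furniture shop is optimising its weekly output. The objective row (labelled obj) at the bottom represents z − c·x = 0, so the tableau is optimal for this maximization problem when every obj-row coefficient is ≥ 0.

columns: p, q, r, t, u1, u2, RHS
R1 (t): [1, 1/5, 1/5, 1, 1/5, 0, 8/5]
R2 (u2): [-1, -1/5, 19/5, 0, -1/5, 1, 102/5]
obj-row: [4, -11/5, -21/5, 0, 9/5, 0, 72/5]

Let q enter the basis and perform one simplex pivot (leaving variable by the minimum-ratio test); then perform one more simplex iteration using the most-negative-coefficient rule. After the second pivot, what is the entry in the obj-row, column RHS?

Ratio test on column q — row 1: (8/5)/(1/5) = 8; row 2: entry -1/5 ≤ 0. Minimum is 8 at row 1 (t leaves); pivot element 1/5.
Divide row 1 by 1/5; eliminate column q from the other rows.
Second iteration: most negative obj-row entry is -2 in column r, so r enters.
Ratio test on column r — row 1: 8/1 = 8; row 2: 22/4 = 11/2. Minimum is 11/2 at row 2 (u2 leaves); pivot element 4.
Divide row 2 by 4; eliminate column r from the other rows.
After both pivots, the entry at the obj-row, column RHS is 43.

43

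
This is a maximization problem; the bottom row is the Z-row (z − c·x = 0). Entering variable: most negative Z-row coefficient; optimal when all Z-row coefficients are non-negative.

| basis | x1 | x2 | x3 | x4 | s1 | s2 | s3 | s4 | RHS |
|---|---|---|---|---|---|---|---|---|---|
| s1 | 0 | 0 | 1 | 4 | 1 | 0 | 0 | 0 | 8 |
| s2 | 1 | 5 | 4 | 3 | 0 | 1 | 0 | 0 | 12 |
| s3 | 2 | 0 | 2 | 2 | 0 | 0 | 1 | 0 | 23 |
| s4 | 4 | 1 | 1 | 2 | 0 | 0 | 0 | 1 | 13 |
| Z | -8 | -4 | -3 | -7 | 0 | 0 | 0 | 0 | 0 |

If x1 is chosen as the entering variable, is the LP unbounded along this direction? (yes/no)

Column x1 has positive entries in row(s) 2, 3, 4, so the ratio test bounds it — not unbounded.

no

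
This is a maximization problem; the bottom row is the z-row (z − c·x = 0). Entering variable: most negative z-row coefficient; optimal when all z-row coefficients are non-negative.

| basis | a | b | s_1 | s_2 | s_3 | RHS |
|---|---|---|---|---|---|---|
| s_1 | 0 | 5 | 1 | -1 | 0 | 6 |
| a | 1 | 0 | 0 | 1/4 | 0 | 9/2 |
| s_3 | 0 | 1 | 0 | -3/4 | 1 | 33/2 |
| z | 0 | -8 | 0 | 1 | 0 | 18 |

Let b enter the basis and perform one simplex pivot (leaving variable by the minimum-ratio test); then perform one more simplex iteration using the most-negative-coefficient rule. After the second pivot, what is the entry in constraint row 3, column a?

11/5

Ratio test on column b — row 1: 6/5 = 6/5; row 2: entry 0 ≤ 0; row 3: (33/2)/1 = 33/2. Minimum is 6/5 at row 1 (s_1 leaves); pivot element 5.
Divide row 1 by 5; eliminate column b from the other rows.
Second iteration: most negative z-row entry is -3/5 in column s_2, so s_2 enters.
Ratio test on column s_2 — row 1: entry -1/5 ≤ 0; row 2: (9/2)/(1/4) = 18; row 3: entry -11/20 ≤ 0. Minimum is 18 at row 2 (a leaves); pivot element 1/4.
Divide row 2 by 1/4; eliminate column s_2 from the other rows.
After both pivots, the entry at constraint row 3, column a is 11/5.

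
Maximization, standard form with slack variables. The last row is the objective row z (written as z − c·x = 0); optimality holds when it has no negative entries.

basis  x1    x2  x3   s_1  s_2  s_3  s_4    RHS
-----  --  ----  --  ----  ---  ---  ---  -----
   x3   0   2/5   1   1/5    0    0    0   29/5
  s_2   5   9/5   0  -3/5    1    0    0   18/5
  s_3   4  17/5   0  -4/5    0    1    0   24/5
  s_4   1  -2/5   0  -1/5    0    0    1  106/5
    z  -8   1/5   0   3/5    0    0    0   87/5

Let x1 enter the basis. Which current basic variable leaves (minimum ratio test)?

Column x1 entries and ratios — x3: 0 ≤ 0, skip; s_2: (18/5)/5 = 18/25; s_3: (24/5)/4 = 6/5; s_4: (106/5)/1 = 106/5.
Smallest ratio is 18/25 in the row of s_2, so s_2 leaves.

s_2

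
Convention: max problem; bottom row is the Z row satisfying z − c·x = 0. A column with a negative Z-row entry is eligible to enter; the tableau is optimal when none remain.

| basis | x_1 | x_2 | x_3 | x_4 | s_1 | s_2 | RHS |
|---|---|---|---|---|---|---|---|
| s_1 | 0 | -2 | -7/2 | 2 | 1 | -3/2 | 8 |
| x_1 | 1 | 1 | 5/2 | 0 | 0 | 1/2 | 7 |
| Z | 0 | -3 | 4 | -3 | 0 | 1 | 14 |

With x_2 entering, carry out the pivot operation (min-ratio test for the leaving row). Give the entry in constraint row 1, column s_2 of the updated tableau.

Ratio test on column x_2 — row 1: entry -2 ≤ 0; row 2: 7/1 = 7. Minimum is 7 at row 2 (x_1 leaves); pivot element 1.
Divide row 2 by 1; eliminate column x_2 from the other rows.
Row 1 update in column s_2: -3/2 − (-2)·(1/2) = -1/2.

-1/2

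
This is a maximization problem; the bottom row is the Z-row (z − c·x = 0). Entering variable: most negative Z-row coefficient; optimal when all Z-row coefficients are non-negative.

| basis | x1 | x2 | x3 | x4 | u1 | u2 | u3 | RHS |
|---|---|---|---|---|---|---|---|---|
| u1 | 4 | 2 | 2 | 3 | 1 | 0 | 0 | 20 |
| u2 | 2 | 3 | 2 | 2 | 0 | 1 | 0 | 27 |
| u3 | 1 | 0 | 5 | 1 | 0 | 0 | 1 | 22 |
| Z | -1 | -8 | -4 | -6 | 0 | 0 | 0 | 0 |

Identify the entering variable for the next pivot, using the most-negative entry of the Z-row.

x2

Negative Z-row entries: x1: -1, x2: -8, x3: -4, x4: -6.
The most negative is -8 in column x2, so x2 enters.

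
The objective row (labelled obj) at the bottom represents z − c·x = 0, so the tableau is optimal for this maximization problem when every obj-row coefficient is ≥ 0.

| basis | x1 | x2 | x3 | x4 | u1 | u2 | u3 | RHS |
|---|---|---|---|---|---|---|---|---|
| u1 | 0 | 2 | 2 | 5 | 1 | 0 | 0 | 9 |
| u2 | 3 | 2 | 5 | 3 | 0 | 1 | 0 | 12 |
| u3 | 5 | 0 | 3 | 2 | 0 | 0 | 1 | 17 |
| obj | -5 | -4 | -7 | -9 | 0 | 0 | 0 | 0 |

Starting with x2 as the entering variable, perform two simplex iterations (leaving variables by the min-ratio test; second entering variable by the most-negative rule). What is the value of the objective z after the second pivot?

Ratio test on column x2 — row 1: 9/2 = 9/2; row 2: 12/2 = 6; row 3: entry 0 ≤ 0. Minimum is 9/2 at row 1 (u1 leaves); pivot element 2.
Pivot on row 1; the obj-row RHS becomes 0 − (-4)·(9/2) = 18.
Next entering variable (most negative obj-row entry -5): x1.
Ratio test on column x1 — row 1: entry 0 ≤ 0; row 2: 3/3 = 1; row 3: 17/5 = 17/5. Minimum is 1 at row 2 (u2 leaves); pivot element 3.
After the second pivot the obj-row RHS is 18 − (-5)·1 = 23.

23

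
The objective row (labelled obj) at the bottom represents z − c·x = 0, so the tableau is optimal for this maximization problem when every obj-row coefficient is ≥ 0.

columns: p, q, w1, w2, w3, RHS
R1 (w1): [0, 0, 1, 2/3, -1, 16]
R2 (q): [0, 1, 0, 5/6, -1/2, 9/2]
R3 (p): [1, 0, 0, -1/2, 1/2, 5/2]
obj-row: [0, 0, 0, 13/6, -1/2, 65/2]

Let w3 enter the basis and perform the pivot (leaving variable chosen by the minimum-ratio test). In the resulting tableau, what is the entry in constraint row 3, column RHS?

5

Ratio test on column w3 — row 1: entry -1 ≤ 0; row 2: entry -1/2 ≤ 0; row 3: (5/2)/(1/2) = 5. Minimum is 5 at row 3 (p leaves); pivot element 1/2.
Divide row 3 by 1/2; eliminate column w3 from the other rows.
In the new row 3, the RHS entry is the old entry divided by the pivot: (5/2)/(1/2) = 5.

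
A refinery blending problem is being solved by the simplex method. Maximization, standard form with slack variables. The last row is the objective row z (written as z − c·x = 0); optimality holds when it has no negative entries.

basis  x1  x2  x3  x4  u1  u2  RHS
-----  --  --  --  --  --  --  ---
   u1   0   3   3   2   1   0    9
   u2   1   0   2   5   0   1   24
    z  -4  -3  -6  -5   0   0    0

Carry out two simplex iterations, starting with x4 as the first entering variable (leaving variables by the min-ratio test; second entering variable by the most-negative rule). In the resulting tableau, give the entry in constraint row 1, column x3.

Ratio test on column x4 — row 1: 9/2 = 9/2; row 2: 24/5 = 24/5. Minimum is 9/2 at row 1 (u1 leaves); pivot element 2.
Divide row 1 by 2; eliminate column x4 from the other rows.
Second iteration: most negative z-row entry is -4 in column x1, so x1 enters.
Ratio test on column x1 — row 1: entry 0 ≤ 0; row 2: (3/2)/1 = 3/2. Minimum is 3/2 at row 2 (u2 leaves); pivot element 1.
Divide row 2 by 1; eliminate column x1 from the other rows.
After both pivots, the entry at constraint row 1, column x3 is 3/2.

3/2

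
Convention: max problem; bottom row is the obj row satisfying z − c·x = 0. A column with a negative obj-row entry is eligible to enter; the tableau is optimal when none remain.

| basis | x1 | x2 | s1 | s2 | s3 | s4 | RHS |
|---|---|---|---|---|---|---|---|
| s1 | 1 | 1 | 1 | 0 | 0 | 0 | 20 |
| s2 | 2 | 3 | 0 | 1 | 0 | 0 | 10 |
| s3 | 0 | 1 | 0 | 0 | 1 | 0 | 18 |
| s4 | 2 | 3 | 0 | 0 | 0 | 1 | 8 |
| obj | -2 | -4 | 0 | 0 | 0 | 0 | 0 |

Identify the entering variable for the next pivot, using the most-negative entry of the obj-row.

x2

Negative obj-row entries: x1: -2, x2: -4.
The most negative is -4 in column x2, so x2 enters.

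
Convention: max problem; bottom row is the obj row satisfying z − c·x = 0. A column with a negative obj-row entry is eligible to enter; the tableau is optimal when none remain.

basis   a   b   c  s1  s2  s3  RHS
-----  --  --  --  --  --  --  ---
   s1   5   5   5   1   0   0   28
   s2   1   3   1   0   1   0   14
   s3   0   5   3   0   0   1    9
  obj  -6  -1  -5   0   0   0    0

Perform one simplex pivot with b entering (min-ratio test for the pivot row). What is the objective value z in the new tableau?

9/5

Ratio test on column b — row 1: 28/5 = 28/5; row 2: 14/3 = 14/3; row 3: 9/5 = 9/5. Minimum is 9/5 at row 3 (s3 leaves); pivot element 5.
Pivot on row 3; the obj-row RHS becomes 0 − (-1)·(9/5) = 9/5.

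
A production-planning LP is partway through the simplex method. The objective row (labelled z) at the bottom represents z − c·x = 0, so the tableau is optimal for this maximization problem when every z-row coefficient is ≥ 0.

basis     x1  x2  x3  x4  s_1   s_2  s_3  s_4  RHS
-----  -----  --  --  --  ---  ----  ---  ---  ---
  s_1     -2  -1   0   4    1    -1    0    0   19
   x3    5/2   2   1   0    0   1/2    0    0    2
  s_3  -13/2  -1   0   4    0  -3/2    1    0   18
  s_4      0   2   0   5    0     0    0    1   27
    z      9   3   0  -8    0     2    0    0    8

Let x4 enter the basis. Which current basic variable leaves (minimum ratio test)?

s_3

Column x4 entries and ratios — s_1: 19/4 = 19/4; x3: 0 ≤ 0, skip; s_3: 18/4 = 9/2; s_4: 27/5 = 27/5.
Smallest ratio is 9/2 in the row of s_3, so s_3 leaves.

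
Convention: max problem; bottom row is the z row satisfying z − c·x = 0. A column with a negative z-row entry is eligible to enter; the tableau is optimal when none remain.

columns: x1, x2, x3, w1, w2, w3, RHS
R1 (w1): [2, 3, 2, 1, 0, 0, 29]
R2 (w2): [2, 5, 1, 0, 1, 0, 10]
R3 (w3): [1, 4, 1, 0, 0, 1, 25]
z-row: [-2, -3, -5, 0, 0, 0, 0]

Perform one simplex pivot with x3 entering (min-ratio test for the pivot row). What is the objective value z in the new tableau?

Ratio test on column x3 — row 1: 29/2 = 29/2; row 2: 10/1 = 10; row 3: 25/1 = 25. Minimum is 10 at row 2 (w2 leaves); pivot element 1.
Pivot on row 2; the z-row RHS becomes 0 − (-5)·10 = 50.

50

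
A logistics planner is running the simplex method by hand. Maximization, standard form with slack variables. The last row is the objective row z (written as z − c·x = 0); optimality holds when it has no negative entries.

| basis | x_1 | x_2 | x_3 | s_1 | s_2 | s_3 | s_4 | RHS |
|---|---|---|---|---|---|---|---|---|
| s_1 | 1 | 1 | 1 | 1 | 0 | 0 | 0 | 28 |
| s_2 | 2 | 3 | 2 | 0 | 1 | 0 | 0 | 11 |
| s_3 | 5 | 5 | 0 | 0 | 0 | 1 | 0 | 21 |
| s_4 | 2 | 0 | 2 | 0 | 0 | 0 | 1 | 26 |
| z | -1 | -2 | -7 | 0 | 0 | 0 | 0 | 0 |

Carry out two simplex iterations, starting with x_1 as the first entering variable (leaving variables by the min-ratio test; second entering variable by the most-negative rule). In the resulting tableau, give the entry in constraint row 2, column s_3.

-1/5

Ratio test on column x_1 — row 1: 28/1 = 28; row 2: 11/2 = 11/2; row 3: 21/5 = 21/5; row 4: 26/2 = 13. Minimum is 21/5 at row 3 (s_3 leaves); pivot element 5.
Divide row 3 by 5; eliminate column x_1 from the other rows.
Second iteration: most negative z-row entry is -7 in column x_3, so x_3 enters.
Ratio test on column x_3 — row 1: (119/5)/1 = 119/5; row 2: (13/5)/2 = 13/10; row 3: entry 0 ≤ 0; row 4: (88/5)/2 = 44/5. Minimum is 13/10 at row 2 (s_2 leaves); pivot element 2.
Divide row 2 by 2; eliminate column x_3 from the other rows.
After both pivots, the entry at constraint row 2, column s_3 is -1/5.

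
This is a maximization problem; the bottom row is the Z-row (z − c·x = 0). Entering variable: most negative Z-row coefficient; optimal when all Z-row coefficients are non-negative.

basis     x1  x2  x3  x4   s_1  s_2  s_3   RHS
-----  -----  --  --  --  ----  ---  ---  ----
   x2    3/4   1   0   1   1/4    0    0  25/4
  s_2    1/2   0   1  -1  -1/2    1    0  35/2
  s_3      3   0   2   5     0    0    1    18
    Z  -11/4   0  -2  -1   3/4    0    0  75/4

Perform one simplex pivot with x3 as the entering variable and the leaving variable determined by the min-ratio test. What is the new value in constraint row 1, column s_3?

Ratio test on column x3 — row 1: entry 0 ≤ 0; row 2: (35/2)/1 = 35/2; row 3: 18/2 = 9. Minimum is 9 at row 3 (s_3 leaves); pivot element 2.
Divide row 3 by 2; eliminate column x3 from the other rows.
Row 1 update in column s_3: 0 − 0·(1/2) = 0.

0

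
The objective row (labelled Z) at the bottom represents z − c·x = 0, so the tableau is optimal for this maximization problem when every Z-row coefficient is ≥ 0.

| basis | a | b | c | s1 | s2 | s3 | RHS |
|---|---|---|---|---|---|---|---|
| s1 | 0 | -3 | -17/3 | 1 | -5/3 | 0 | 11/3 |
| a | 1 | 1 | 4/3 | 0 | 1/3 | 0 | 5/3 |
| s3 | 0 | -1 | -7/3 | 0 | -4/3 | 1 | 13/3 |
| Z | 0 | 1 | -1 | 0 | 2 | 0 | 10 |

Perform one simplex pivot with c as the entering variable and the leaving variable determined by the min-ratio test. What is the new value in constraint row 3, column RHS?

Ratio test on column c — row 1: entry -17/3 ≤ 0; row 2: (5/3)/(4/3) = 5/4; row 3: entry -7/3 ≤ 0. Minimum is 5/4 at row 2 (a leaves); pivot element 4/3.
Divide row 2 by 4/3; eliminate column c from the other rows.
Row 3 update in column RHS: 13/3 − (-7/3)·(5/4) = 29/4.

29/4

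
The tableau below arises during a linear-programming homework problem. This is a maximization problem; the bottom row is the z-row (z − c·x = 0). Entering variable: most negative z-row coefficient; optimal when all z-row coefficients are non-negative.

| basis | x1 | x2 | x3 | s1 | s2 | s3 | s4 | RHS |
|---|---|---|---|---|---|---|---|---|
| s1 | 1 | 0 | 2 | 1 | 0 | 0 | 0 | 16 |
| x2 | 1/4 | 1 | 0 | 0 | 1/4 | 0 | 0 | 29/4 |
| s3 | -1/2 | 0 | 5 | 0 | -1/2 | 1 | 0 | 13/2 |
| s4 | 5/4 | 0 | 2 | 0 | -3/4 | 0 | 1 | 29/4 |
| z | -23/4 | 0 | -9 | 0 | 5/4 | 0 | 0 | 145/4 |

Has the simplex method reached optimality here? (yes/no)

no

The z-row has a negative entry -9 in column x3, so it is not optimal.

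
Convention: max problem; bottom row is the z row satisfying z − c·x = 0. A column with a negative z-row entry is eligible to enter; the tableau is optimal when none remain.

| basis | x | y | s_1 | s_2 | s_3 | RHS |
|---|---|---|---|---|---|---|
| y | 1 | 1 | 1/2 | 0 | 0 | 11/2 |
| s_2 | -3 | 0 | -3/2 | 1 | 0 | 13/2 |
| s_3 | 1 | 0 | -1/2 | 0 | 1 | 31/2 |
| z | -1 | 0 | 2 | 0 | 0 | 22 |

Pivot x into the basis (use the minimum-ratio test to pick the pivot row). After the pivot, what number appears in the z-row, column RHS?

Ratio test on column x — row 1: (11/2)/1 = 11/2; row 2: entry -3 ≤ 0; row 3: (31/2)/1 = 31/2. Minimum is 11/2 at row 1 (y leaves); pivot element 1.
Divide row 1 by 1; eliminate column x from the other rows.
z-row update in column RHS: 22 − (-1)·(11/2) = 55/2.

55/2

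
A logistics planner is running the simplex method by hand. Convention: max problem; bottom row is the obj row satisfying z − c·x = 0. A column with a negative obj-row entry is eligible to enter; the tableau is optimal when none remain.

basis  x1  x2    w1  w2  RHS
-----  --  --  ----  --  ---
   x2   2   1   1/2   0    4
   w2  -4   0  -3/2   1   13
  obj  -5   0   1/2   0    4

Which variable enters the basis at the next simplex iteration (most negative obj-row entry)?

x1

Negative obj-row entries: x1: -5.
The most negative is -5 in column x1, so x1 enters.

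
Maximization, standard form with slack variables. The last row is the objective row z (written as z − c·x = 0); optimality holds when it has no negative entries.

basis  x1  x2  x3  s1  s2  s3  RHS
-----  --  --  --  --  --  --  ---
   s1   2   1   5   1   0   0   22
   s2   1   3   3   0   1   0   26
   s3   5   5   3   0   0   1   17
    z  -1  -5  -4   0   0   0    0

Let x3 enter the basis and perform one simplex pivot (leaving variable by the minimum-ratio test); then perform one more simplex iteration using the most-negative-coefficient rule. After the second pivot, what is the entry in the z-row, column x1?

Ratio test on column x3 — row 1: 22/5 = 22/5; row 2: 26/3 = 26/3; row 3: 17/3 = 17/3. Minimum is 22/5 at row 1 (s1 leaves); pivot element 5.
Divide row 1 by 5; eliminate column x3 from the other rows.
Second iteration: most negative z-row entry is -21/5 in column x2, so x2 enters.
Ratio test on column x2 — row 1: (22/5)/(1/5) = 22; row 2: (64/5)/(12/5) = 16/3; row 3: (19/5)/(22/5) = 19/22. Minimum is 19/22 at row 3 (s3 leaves); pivot element 22/5.
Divide row 3 by 22/5; eliminate column x2 from the other rows.
After both pivots, the entry at the z-row, column x1 is 93/22.

93/22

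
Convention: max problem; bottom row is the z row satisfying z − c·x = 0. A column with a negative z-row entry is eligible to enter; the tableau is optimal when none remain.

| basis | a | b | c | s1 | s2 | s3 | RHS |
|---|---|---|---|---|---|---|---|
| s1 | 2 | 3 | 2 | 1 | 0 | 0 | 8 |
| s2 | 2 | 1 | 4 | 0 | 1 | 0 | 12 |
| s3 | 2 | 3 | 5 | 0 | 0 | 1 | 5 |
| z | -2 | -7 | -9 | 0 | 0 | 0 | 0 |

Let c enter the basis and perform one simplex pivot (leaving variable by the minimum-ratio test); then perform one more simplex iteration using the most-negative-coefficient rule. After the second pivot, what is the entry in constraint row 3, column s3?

1/3

Ratio test on column c — row 1: 8/2 = 4; row 2: 12/4 = 3; row 3: 5/5 = 1. Minimum is 1 at row 3 (s3 leaves); pivot element 5.
Divide row 3 by 5; eliminate column c from the other rows.
Second iteration: most negative z-row entry is -8/5 in column b, so b enters.
Ratio test on column b — row 1: 6/(9/5) = 10/3; row 2: entry -7/5 ≤ 0; row 3: 1/(3/5) = 5/3. Minimum is 5/3 at row 3 (c leaves); pivot element 3/5.
Divide row 3 by 3/5; eliminate column b from the other rows.
After both pivots, the entry at constraint row 3, column s3 is 1/3.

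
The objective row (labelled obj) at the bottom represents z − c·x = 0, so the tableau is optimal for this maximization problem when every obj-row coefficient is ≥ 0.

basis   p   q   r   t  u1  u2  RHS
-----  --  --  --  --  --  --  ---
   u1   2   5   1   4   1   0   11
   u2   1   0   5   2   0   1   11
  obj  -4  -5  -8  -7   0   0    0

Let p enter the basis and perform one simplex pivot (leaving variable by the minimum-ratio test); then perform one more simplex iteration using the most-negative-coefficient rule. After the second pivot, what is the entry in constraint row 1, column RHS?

Ratio test on column p — row 1: 11/2 = 11/2; row 2: 11/1 = 11. Minimum is 11/2 at row 1 (u1 leaves); pivot element 2.
Divide row 1 by 2; eliminate column p from the other rows.
Second iteration: most negative obj-row entry is -6 in column r, so r enters.
Ratio test on column r — row 1: (11/2)/(1/2) = 11; row 2: (11/2)/(9/2) = 11/9. Minimum is 11/9 at row 2 (u2 leaves); pivot element 9/2.
Divide row 2 by 9/2; eliminate column r from the other rows.
After both pivots, the entry at constraint row 1, column RHS is 44/9.

44/9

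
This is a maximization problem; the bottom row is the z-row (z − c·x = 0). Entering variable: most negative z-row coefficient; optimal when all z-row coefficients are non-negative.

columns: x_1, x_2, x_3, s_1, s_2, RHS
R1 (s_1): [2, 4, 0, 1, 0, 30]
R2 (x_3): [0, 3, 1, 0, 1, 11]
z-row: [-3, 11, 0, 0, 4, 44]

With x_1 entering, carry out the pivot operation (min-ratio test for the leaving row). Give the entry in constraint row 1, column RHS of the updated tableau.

Ratio test on column x_1 — row 1: 30/2 = 15; row 2: entry 0 ≤ 0. Minimum is 15 at row 1 (s_1 leaves); pivot element 2.
Divide row 1 by 2; eliminate column x_1 from the other rows.
In the new row 1, the RHS entry is the old entry divided by the pivot: 30/2 = 15.

15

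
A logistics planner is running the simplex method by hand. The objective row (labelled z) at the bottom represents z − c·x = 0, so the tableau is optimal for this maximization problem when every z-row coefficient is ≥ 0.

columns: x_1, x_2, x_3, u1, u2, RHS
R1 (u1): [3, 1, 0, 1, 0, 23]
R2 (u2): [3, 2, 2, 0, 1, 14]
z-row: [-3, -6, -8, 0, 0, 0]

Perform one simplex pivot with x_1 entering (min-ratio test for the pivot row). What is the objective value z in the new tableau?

14

Ratio test on column x_1 — row 1: 23/3 = 23/3; row 2: 14/3 = 14/3. Minimum is 14/3 at row 2 (u2 leaves); pivot element 3.
Pivot on row 2; the z-row RHS becomes 0 − (-3)·(14/3) = 14.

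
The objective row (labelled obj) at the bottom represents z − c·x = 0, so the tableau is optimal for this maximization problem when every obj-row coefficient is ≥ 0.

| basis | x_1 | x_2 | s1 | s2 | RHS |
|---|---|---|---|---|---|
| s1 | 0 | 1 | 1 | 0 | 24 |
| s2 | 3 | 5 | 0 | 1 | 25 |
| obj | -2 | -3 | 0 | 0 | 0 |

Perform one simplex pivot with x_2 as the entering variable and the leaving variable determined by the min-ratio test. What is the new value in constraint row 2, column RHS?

5

Ratio test on column x_2 — row 1: 24/1 = 24; row 2: 25/5 = 5. Minimum is 5 at row 2 (s2 leaves); pivot element 5.
Divide row 2 by 5; eliminate column x_2 from the other rows.
In the new row 2, the RHS entry is the old entry divided by the pivot: 25/5 = 5.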